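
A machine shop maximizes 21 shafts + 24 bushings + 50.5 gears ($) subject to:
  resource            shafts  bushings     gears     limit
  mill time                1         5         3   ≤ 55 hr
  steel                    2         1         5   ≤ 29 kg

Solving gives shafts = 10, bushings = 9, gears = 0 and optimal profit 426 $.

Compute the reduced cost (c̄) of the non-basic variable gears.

-3.5

Both mill time and steel are binding at x*.
The binding rows give the dual system: 1·y_mill time + 2·y_steel = 21 and 5·y_mill time + 1·y_steel = 24.
Solving: y_mill time = 3, y_steel = 9.
Reduced cost of gears: c₃ − yᵀa₃ = 50.5 − (3·3 + 9·5) = 50.5 − 54 = -3.5.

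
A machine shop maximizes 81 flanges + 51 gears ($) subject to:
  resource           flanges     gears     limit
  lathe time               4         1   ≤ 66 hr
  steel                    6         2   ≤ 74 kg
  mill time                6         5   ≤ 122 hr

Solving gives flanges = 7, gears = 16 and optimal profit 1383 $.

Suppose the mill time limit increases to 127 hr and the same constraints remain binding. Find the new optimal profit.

1423

Binding: steel and mill time. Non-binding: lathe time (22 unused).
Since lathe time is not tight, its dual is 0.
From A_Bᵀ y = c: 6·y_steel + 6·y_mill time = 81; 2·y_steel + 5·y_mill time = 51.
This yields shadow prices y_steel = 5.5, y_mill time = 8.
Δz = y_mill time·Δb = 8 × (5) = 40, so new z* = 1383 + 40 = 1423.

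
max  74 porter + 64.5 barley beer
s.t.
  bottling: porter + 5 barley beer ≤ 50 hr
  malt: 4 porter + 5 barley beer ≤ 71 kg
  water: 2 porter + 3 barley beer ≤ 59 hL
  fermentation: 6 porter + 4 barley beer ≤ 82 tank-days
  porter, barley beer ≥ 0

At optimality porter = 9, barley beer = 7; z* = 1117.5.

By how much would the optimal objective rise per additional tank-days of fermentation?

8

At the optimum: bottling uses 44 of 50 (slack = 6); malt uses 71 of 71 (binding); water uses 39 of 59 (slack = 20); fermentation uses 82 of 82 (binding).
Slack constraints have shadow price 0 (complementary slackness).
The binding rows give the dual system: 4·y_malt + 6·y_fermentation = 74 and 5·y_malt + 4·y_fermentation = 64.5.
This yields shadow prices y_malt = 6.5, y_fermentation = 8.
Shadow price of fermentation = 8.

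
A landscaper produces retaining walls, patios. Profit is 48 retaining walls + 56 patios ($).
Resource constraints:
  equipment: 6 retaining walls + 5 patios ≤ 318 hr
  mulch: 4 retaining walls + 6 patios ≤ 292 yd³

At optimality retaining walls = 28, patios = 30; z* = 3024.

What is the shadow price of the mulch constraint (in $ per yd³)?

At the optimum: equipment uses 318 of 318 (binding); mulch uses 292 of 292 (binding).
Dual feasibility on the basic columns requires 6·y_equipment + 4·y_mulch = 48, 5·y_equipment + 6·y_mulch = 56.
Solving: y_equipment = 4, y_mulch = 6.
Shadow price of mulch = 6.

6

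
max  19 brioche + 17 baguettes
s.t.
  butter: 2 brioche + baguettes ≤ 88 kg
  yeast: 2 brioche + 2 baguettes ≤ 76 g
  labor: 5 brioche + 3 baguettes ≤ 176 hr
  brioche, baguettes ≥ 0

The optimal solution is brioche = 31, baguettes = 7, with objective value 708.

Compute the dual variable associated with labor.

At the optimum: butter uses 69 of 88 (slack = 19); yeast uses 76 of 76 (binding); labor uses 176 of 176 (binding).
By complementary slackness, y = 0 for the non-binding constraint.
Dual feasibility on the basic columns requires 2·y_yeast + 5·y_labor = 19, 2·y_yeast + 3·y_labor = 17.
Solving: y_yeast = 7, y_labor = 1.
Shadow price of labor = 1.

1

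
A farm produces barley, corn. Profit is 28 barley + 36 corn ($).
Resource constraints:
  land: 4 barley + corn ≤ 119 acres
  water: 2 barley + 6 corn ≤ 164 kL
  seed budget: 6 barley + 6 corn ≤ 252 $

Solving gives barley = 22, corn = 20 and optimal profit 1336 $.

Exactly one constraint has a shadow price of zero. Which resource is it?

land

land: 108/119 (slack 11)
water: 164/164 (binding)
seed budget: 252/252 (binding)
By complementary slackness, a constraint with positive slack has shadow price 0 → land.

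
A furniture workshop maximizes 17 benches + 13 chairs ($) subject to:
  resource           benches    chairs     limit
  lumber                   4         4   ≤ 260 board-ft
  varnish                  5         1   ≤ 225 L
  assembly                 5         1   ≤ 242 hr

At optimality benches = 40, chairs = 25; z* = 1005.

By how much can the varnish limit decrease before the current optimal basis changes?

Binding constraints: lumber, varnish. The basis is B = [[4,4],[5,1]] with det -16.
Per unit decrease in varnish, x* moves by d = (-0.25, 0.25).
The basis stays optimal until benches reaches 0; allowable decrease = 160 L.

160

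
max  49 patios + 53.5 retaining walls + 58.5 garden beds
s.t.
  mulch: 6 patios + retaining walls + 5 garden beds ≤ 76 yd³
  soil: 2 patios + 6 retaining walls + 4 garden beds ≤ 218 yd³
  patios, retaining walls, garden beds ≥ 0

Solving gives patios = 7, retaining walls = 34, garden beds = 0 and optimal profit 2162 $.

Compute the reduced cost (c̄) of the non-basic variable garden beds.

-1

Both mulch and soil are binding at x*.
The binding rows give the dual system: 6·y_mulch + 2·y_soil = 49 and 1·y_mulch + 6·y_soil = 53.5.
This yields shadow prices y_mulch = 5.5, y_soil = 8.
Reduced cost of garden beds: c₃ − yᵀa₃ = 58.5 − (5.5·5 + 8·4) = 58.5 − 59.5 = -1.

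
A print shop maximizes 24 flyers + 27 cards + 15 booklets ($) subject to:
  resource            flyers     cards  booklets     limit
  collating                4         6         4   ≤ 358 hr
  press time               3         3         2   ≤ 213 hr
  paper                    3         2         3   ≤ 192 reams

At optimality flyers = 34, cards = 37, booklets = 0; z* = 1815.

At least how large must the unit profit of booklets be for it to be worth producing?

Check each constraint at x*: collating 358/358 (tight); press time 213/213 (tight); paper 176/192 (slack 16).
Since paper is not tight, its dual is 0.
Dual feasibility on the basic columns requires 4·y_collating + 3·y_press time = 24, 6·y_collating + 3·y_press time = 27.
Solving: y_collating = 1.5, y_press time = 6.
booklets enters the basis when its profit ≥ yᵀa₃ = 1.5·4 + 6·2 = 18.

18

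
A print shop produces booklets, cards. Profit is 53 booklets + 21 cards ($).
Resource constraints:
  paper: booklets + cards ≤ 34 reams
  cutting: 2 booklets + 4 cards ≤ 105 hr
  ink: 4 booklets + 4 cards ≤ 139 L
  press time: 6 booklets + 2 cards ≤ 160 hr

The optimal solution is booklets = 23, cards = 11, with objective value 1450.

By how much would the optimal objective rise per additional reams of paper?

Binding: paper and press time. Non-binding: cutting (15 unused), ink (3 unused).
Slack constraints have shadow price 0 (complementary slackness).
Dual feasibility on the basic columns requires 1·y_paper + 6·y_press time = 53, 1·y_paper + 2·y_press time = 21.
This yields shadow prices y_paper = 5, y_press time = 8.
Shadow price of paper = 5.

5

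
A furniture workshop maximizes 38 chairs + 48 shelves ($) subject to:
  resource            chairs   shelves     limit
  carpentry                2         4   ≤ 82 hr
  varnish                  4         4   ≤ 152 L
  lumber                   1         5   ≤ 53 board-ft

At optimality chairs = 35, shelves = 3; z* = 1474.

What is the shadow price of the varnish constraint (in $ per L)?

7

At the optimum: carpentry uses 82 of 82 (binding); varnish uses 152 of 152 (binding); lumber uses 50 of 53 (slack = 3).
Since lumber is not tight, its dual is 0.
From A_Bᵀ y = c: 2·y_carpentry + 4·y_varnish = 38; 4·y_carpentry + 4·y_varnish = 48.
This yields shadow prices y_carpentry = 5, y_varnish = 7.
Shadow price of varnish = 7.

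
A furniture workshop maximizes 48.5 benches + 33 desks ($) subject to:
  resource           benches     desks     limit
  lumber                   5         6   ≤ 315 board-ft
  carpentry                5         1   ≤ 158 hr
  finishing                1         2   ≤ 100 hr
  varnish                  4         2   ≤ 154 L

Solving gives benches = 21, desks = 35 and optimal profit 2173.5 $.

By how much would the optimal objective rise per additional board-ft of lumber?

2.5

At the optimum: lumber uses 315 of 315 (binding); carpentry uses 140 of 158 (slack = 18); finishing uses 91 of 100 (slack = 9); varnish uses 154 of 154 (binding).
Since carpentry, finishing are not tight, their duals are 0.
From A_Bᵀ y = c: 5·y_lumber + 4·y_varnish = 48.5; 6·y_lumber + 2·y_varnish = 33.
Solving: y_lumber = 2.5, y_varnish = 9.
Shadow price of lumber = 2.5.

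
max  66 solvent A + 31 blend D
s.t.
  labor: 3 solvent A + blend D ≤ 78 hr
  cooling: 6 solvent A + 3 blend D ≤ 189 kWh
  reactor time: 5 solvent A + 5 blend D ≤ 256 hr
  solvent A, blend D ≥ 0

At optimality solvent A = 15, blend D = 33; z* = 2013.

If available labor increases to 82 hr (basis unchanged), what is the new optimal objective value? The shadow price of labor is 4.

2029

Δb = 4, so new z* = 2013 + (4)·(4) = 2013 + 16 = 2029.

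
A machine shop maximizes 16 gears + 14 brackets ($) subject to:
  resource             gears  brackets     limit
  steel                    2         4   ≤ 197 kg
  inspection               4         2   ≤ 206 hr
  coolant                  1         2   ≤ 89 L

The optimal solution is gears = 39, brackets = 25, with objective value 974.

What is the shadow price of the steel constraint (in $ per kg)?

0

Check each constraint at x*: steel 178/197 (slack 19); inspection 206/206 (tight); coolant 89/89 (tight).
By complementary slackness, y = 0 for the non-binding constraint.
Dual feasibility on the basic columns requires 4·y_inspection + 1·y_coolant = 16, 2·y_inspection + 2·y_coolant = 14.
Solving: y_inspection = 3, y_coolant = 4.
Shadow price of steel = 0.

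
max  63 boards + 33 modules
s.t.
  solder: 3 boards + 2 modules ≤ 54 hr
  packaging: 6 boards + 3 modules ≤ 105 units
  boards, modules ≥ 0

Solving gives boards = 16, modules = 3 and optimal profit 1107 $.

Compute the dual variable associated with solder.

Both solder and packaging are binding at x*.
From A_Bᵀ y = c: 3·y_solder + 6·y_packaging = 63; 2·y_solder + 3·y_packaging = 33.
→ y_solder = 3 and y_packaging = 9.
Shadow price of solder = 3.

3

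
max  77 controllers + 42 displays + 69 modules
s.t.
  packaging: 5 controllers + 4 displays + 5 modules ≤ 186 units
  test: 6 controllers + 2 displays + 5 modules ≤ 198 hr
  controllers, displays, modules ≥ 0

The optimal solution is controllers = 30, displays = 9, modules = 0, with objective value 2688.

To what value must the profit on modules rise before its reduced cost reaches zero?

70

At the optimum: packaging uses 186 of 186 (binding); test uses 198 of 198 (binding).
Dual feasibility on the basic columns requires 5·y_packaging + 6·y_test = 77, 4·y_packaging + 2·y_test = 42.
→ y_packaging = 7 and y_test = 7.
modules enters the basis when its profit ≥ yᵀa₃ = 7·5 + 7·5 = 70.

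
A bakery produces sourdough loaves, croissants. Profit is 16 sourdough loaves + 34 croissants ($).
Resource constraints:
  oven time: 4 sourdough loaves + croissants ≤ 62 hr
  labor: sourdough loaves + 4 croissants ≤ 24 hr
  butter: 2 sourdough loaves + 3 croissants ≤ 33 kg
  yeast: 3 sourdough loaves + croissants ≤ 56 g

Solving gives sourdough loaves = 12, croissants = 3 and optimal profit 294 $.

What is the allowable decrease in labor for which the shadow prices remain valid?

Binding constraints: labor, butter. The basis is B = [[1,4],[2,3]] with det -5.
Per unit decrease in labor, x* moves by d = (0.6, -0.4).
The basis stays optimal until oven time becomes binding; allowable decrease = 5.5 hr.

5.5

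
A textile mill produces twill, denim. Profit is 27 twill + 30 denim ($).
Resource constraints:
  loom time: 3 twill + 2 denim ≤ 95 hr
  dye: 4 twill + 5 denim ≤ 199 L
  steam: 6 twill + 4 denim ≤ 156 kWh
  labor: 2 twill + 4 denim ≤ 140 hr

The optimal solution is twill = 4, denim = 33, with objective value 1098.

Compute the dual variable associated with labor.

Check each constraint at x*: loom time 78/95 (slack 17); dye 181/199 (slack 18); steam 156/156 (tight); labor 140/140 (tight).
Since loom time, dye are not tight, their duals are 0.
Dual feasibility on the basic columns requires 6·y_steam + 2·y_labor = 27, 4·y_steam + 4·y_labor = 30.
This yields shadow prices y_steam = 3, y_labor = 4.5.
Shadow price of labor = 4.5.

4.5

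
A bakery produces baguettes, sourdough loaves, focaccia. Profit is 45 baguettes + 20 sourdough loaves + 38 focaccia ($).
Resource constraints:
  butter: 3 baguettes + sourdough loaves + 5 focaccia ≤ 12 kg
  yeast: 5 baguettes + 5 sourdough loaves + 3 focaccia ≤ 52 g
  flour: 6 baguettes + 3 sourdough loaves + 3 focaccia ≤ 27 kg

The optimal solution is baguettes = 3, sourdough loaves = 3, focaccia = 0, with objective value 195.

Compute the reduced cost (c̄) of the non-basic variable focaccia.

At the optimum: butter uses 12 of 12 (binding); yeast uses 30 of 52 (slack = 22); flour uses 27 of 27 (binding).
Slack constraints have shadow price 0 (complementary slackness).
The binding rows give the dual system: 3·y_butter + 6·y_flour = 45 and 1·y_butter + 3·y_flour = 20.
Solving: y_butter = 5, y_flour = 5.
Reduced cost of focaccia: c₃ − yᵀa₃ = 38 − (5·5 + 5·3) = 38 − 40 = -2.

-2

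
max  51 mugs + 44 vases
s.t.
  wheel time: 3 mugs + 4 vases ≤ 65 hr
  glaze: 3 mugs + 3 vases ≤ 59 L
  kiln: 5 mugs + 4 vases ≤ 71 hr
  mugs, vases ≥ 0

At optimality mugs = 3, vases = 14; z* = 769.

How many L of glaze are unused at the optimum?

glaze used = 3·3 + 3·14 = 51; slack = 59 − 51 = 8.

8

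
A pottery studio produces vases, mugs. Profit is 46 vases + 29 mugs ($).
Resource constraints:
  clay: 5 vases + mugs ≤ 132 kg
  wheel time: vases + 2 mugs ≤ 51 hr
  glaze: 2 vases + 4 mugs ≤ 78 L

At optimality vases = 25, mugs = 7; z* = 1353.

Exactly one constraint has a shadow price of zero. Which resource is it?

clay: 132/132 (binding)
wheel time: 39/51 (slack 12)
glaze: 78/78 (binding)
By complementary slackness, a constraint with positive slack has shadow price 0 → wheel time.

wheel time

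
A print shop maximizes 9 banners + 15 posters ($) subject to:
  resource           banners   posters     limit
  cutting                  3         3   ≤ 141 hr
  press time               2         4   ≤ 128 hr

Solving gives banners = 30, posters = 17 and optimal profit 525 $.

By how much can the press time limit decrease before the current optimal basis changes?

Binding constraints: cutting, press time. The basis is B = [[3,3],[2,4]] with det 6.
Per unit decrease in press time, x* moves by d = (0.5, -0.5).
The basis stays optimal until posters reaches 0; allowable decrease = 34 hr.

34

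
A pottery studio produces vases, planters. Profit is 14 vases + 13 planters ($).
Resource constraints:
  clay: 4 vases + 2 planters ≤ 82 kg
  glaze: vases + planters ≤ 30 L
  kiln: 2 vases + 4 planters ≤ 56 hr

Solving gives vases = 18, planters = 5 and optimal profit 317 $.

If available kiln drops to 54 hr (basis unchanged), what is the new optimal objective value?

313

Check each constraint at x*: clay 82/82 (tight); glaze 23/30 (slack 7); kiln 56/56 (tight).
Since glaze is not tight, its dual is 0.
Dual feasibility on the basic columns requires 4·y_clay + 2·y_kiln = 14, 2·y_clay + 4·y_kiln = 13.
Solving: y_clay = 2.5, y_kiln = 2.
Δz = y_kiln·Δb = 2 × (-2) = -4, so new z* = 317 − 4 = 313.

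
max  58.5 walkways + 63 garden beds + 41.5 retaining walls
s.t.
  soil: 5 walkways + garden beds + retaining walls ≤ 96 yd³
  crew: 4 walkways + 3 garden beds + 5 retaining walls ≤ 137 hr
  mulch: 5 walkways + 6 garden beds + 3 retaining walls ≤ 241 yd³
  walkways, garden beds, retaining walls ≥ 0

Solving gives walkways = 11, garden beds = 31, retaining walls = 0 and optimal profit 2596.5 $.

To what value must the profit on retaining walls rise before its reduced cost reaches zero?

Check each constraint at x*: soil 86/96 (slack 10); crew 137/137 (tight); mulch 241/241 (tight).
Since soil is not tight, its dual is 0.
From A_Bᵀ y = c: 4·y_crew + 5·y_mulch = 58.5; 3·y_crew + 6·y_mulch = 63.
Solving: y_crew = 4, y_mulch = 8.5.
retaining walls enters the basis when its profit ≥ yᵀa₃ = 4·5 + 8.5·3 = 45.5.

45.5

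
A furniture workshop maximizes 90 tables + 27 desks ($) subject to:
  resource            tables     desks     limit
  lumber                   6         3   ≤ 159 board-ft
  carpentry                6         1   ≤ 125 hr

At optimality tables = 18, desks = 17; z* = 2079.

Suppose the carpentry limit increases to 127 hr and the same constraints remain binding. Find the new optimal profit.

2097

Check each constraint at x*: lumber 159/159 (tight); carpentry 125/125 (tight).
The binding rows give the dual system: 6·y_lumber + 6·y_carpentry = 90 and 3·y_lumber + 1·y_carpentry = 27.
This yields shadow prices y_lumber = 6, y_carpentry = 9.
Δz = y_carpentry·Δb = 9 × (2) = 18, so new z* = 2079 + 18 = 2097.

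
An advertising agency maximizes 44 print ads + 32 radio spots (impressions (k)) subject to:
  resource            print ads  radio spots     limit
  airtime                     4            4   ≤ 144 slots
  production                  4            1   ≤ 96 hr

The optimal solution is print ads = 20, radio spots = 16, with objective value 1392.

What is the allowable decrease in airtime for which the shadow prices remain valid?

Binding constraints: airtime, production. The basis is B = [[4,4],[4,1]] with det -12.
Per unit decrease in airtime, x* moves by d = (0.0833, -0.3333).
The basis stays optimal until radio spots reaches 0; allowable decrease = 48 slots.

48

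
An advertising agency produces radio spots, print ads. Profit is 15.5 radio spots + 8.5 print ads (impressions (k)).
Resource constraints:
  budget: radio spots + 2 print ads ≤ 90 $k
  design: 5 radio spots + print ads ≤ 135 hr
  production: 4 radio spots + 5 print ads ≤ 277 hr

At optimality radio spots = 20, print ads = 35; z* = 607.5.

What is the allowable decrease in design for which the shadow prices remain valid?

Binding constraints: budget, design. The basis is B = [[1,2],[5,1]] with det -9.
Per unit decrease in design, x* moves by d = (-0.2222, 0.1111).
The basis stays optimal until radio spots reaches 0; allowable decrease = 90 hr.

90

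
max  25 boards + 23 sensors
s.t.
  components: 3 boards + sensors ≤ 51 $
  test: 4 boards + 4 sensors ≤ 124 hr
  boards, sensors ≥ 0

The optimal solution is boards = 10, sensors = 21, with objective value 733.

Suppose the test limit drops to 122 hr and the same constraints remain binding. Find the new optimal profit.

722

At the optimum: components uses 51 of 51 (binding); test uses 124 of 124 (binding).
From A_Bᵀ y = c: 3·y_components + 4·y_test = 25; 1·y_components + 4·y_test = 23.
Solving: y_components = 1, y_test = 5.5.
Δz = y_test·Δb = 5.5 × (-2) = -11, so new z* = 733 − 11 = 722.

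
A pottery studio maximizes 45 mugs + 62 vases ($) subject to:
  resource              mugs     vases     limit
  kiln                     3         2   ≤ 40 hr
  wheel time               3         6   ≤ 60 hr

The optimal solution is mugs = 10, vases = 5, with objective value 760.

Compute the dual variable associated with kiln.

7

At the optimum: kiln uses 40 of 40 (binding); wheel time uses 60 of 60 (binding).
From A_Bᵀ y = c: 3·y_kiln + 3·y_wheel time = 45; 2·y_kiln + 6·y_wheel time = 62.
→ y_kiln = 7 and y_wheel time = 8.
Shadow price of kiln = 7.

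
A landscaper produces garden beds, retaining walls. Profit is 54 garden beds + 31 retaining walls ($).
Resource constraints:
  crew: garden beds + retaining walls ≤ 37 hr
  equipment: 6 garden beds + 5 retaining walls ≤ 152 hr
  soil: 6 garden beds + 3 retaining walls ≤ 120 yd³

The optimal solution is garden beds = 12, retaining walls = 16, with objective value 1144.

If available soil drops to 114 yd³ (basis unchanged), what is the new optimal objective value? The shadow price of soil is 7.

1102

Δb = -6, so new z* = 1144 + (7)·(-6) = 1144 − 42 = 1102.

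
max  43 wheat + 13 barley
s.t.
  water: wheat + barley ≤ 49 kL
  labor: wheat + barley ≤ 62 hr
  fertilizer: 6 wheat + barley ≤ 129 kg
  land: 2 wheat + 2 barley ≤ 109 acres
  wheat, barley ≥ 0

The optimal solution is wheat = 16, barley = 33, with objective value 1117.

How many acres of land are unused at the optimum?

land used = 2·16 + 2·33 = 98; slack = 109 − 98 = 11.

11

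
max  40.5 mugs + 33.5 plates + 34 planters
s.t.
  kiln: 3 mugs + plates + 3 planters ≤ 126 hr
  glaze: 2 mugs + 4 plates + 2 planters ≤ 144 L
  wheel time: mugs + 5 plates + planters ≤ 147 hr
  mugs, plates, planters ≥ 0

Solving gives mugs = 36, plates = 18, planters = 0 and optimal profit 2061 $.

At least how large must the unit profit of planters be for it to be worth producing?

At the optimum: kiln uses 126 of 126 (binding); glaze uses 144 of 144 (binding); wheel time uses 126 of 147 (slack = 21).
Since wheel time is not tight, its dual is 0.
From A_Bᵀ y = c: 3·y_kiln + 2·y_glaze = 40.5; 1·y_kiln + 4·y_glaze = 33.5.
This yields shadow prices y_kiln = 9.5, y_glaze = 6.
planters enters the basis when its profit ≥ yᵀa₃ = 9.5·3 + 6·2 = 40.5.

40.5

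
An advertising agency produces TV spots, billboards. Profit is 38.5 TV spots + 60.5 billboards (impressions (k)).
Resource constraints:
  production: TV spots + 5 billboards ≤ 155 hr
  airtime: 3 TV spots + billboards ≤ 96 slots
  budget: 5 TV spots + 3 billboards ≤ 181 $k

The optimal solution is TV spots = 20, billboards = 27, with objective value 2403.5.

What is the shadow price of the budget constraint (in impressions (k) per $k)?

6

Binding: production and budget. Non-binding: airtime (9 unused).
Slack constraints have shadow price 0 (complementary slackness).
From A_Bᵀ y = c: 1·y_production + 5·y_budget = 38.5; 5·y_production + 3·y_budget = 60.5.
This yields shadow prices y_production = 8.5, y_budget = 6.
Shadow price of budget = 6.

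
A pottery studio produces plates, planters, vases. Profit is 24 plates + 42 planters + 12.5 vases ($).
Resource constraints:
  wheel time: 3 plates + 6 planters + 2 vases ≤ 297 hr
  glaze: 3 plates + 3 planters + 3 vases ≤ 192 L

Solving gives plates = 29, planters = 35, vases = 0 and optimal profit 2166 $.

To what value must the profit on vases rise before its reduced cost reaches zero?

18

Check each constraint at x*: wheel time 297/297 (tight); glaze 192/192 (tight).
From A_Bᵀ y = c: 3·y_wheel time + 3·y_glaze = 24; 6·y_wheel time + 3·y_glaze = 42.
This yields shadow prices y_wheel time = 6, y_glaze = 2.
vases enters the basis when its profit ≥ yᵀa₃ = 6·2 + 2·3 = 18.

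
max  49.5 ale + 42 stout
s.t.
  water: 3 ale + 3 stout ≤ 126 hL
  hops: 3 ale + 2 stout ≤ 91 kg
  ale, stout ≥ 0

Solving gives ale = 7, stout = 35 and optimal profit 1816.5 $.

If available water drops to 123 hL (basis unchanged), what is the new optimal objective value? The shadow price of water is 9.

Δb = -3, so new z* = 1816.5 + (9)·(-3) = 1816.5 − 27 = 1789.5.

1789.5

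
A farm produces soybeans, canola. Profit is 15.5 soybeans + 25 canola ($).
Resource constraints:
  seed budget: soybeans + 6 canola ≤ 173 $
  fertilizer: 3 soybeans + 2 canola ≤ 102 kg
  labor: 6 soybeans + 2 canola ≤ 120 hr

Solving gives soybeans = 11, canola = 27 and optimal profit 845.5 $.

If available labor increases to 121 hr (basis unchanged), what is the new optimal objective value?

Binding: seed budget and labor. Non-binding: fertilizer (15 unused).
By complementary slackness, y = 0 for the non-binding constraint.
From A_Bᵀ y = c: 1·y_seed budget + 6·y_labor = 15.5; 6·y_seed budget + 2·y_labor = 25.
Solving: y_seed budget = 3.5, y_labor = 2.
Δz = y_labor·Δb = 2 × (1) = 2, so new z* = 845.5 + 2 = 847.5.

847.5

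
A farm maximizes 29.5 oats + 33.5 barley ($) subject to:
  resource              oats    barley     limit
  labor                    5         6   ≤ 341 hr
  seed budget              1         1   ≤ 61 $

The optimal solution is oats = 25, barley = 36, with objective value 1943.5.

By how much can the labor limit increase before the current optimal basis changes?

25

Binding constraints: labor, seed budget. The basis is B = [[5,6],[1,1]] with det -1.
Per unit increase in labor, x* moves by d = (-1, 1).
The basis stays optimal until oats reaches 0; allowable increase = 25 hr.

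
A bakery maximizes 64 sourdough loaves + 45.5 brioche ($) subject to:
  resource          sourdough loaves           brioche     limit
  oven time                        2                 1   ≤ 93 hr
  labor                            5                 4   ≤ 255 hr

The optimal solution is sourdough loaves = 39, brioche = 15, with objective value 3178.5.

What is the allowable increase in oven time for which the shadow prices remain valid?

Binding constraints: oven time, labor. The basis is B = [[2,1],[5,4]] with det 3.
Per unit increase in oven time, x* moves by d = (1.3333, -1.6667).
The basis stays optimal until brioche reaches 0; allowable increase = 9 hr.

9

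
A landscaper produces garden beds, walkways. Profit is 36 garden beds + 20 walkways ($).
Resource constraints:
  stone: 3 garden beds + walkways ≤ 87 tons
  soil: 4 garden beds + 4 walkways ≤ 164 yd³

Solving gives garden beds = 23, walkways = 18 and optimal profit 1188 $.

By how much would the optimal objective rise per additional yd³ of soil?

3

Both stone and soil are binding at x*.
From A_Bᵀ y = c: 3·y_stone + 4·y_soil = 36; 1·y_stone + 4·y_soil = 20.
→ y_stone = 8 and y_soil = 3.
Shadow price of soil = 3.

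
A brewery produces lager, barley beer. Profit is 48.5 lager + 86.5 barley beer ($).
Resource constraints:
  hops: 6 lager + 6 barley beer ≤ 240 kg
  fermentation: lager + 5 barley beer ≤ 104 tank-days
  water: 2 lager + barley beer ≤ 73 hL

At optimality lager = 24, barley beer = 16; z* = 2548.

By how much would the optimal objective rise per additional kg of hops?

6.5

At the optimum: hops uses 240 of 240 (binding); fermentation uses 104 of 104 (binding); water uses 64 of 73 (slack = 9).
Since water is not tight, its dual is 0.
From A_Bᵀ y = c: 6·y_hops + 1·y_fermentation = 48.5; 6·y_hops + 5·y_fermentation = 86.5.
Solving: y_hops = 6.5, y_fermentation = 9.5.
Shadow price of hops = 6.5.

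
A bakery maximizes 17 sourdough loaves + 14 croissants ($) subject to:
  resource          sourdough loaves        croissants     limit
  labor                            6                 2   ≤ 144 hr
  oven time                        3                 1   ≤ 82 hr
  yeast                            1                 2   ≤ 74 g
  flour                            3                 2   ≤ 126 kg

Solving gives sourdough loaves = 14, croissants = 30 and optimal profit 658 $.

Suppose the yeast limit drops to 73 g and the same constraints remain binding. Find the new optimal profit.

Check each constraint at x*: labor 144/144 (tight); oven time 72/82 (slack 10); yeast 74/74 (tight); flour 102/126 (slack 24).
By complementary slackness, y = 0 for the non-binding constraints.
Dual feasibility on the basic columns requires 6·y_labor + 1·y_yeast = 17, 2·y_labor + 2·y_yeast = 14.
→ y_labor = 2 and y_yeast = 5.
Δz = y_yeast·Δb = 5 × (-1) = -5, so new z* = 658 − 5 = 653.

653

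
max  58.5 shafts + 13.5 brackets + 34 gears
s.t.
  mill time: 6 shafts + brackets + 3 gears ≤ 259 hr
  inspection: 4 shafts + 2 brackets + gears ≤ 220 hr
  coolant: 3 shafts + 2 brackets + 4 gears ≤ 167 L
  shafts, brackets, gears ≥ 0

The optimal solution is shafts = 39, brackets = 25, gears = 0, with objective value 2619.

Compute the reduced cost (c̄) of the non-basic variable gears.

-1.5

At the optimum: mill time uses 259 of 259 (binding); inspection uses 206 of 220 (slack = 14); coolant uses 167 of 167 (binding).
By complementary slackness, y = 0 for the non-binding constraint.
The binding rows give the dual system: 6·y_mill time + 3·y_coolant = 58.5 and 1·y_mill time + 2·y_coolant = 13.5.
→ y_mill time = 8.5 and y_coolant = 2.5.
Reduced cost of gears: c₃ − yᵀa₃ = 34 − (8.5·3 + 2.5·4) = 34 − 35.5 = -1.5.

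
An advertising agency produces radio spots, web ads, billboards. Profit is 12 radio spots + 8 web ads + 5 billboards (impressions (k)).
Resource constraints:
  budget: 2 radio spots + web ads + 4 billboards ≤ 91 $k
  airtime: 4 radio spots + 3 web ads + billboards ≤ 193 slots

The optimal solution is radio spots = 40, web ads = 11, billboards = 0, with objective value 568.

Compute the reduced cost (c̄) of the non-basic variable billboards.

-5

Both budget and airtime are binding at x*.
The binding rows give the dual system: 2·y_budget + 4·y_airtime = 12 and 1·y_budget + 3·y_airtime = 8.
This yields shadow prices y_budget = 2, y_airtime = 2.
Reduced cost of billboards: c₃ − yᵀa₃ = 5 − (2·4 + 2·1) = 5 − 10 = -5.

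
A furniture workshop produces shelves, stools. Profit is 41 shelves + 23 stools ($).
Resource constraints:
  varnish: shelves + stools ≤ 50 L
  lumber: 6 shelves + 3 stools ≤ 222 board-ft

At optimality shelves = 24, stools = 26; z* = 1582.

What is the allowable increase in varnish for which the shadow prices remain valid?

24

Binding constraints: varnish, lumber. The basis is B = [[1,1],[6,3]] with det -3.
Per unit increase in varnish, x* moves by d = (-1, 2).
The basis stays optimal until shelves reaches 0; allowable increase = 24 L.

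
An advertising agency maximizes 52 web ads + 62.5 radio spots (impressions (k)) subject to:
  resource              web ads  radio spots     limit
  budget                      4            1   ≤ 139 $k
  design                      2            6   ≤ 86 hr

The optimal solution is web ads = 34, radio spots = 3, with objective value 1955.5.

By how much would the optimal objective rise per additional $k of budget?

8.5

At the optimum: budget uses 139 of 139 (binding); design uses 86 of 86 (binding).
Dual feasibility on the basic columns requires 4·y_budget + 2·y_design = 52, 1·y_budget + 6·y_design = 62.5.
This yields shadow prices y_budget = 8.5, y_design = 9.
Shadow price of budget = 8.5.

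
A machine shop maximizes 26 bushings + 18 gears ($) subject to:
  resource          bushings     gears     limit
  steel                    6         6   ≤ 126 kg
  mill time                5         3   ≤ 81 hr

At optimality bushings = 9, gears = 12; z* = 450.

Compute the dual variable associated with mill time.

4

At the optimum: steel uses 126 of 126 (binding); mill time uses 81 of 81 (binding).
From A_Bᵀ y = c: 6·y_steel + 5·y_mill time = 26; 6·y_steel + 3·y_mill time = 18.
→ y_steel = 1 and y_mill time = 4.
Shadow price of mill time = 4.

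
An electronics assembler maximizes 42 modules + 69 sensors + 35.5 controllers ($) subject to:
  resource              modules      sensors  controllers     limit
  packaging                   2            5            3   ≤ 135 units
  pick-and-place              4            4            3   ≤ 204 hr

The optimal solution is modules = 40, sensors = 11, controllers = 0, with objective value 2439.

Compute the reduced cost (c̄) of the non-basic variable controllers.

Both packaging and pick-and-place are binding at x*.
The binding rows give the dual system: 2·y_packaging + 4·y_pick-and-place = 42 and 5·y_packaging + 4·y_pick-and-place = 69.
Solving: y_packaging = 9, y_pick-and-place = 6.
Reduced cost of controllers: c₃ − yᵀa₃ = 35.5 − (9·3 + 6·3) = 35.5 − 45 = -9.5.

-9.5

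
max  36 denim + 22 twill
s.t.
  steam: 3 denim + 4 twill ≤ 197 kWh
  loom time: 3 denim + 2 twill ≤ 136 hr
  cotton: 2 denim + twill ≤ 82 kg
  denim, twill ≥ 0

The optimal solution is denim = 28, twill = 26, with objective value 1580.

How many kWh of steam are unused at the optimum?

9

steam used = 3·28 + 4·26 = 188; slack = 197 − 188 = 9.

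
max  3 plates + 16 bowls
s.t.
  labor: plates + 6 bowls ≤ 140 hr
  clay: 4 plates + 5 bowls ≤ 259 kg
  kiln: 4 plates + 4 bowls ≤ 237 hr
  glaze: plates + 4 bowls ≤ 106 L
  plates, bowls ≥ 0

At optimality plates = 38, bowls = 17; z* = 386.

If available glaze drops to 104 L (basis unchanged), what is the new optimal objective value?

Check each constraint at x*: labor 140/140 (tight); clay 237/259 (slack 22); kiln 220/237 (slack 17); glaze 106/106 (tight).
Slack constraints have shadow price 0 (complementary slackness).
The binding rows give the dual system: 1·y_labor + 1·y_glaze = 3 and 6·y_labor + 4·y_glaze = 16.
Solving: y_labor = 2, y_glaze = 1.
Δz = y_glaze·Δb = 1 × (-2) = -2, so new z* = 386 − 2 = 384.

384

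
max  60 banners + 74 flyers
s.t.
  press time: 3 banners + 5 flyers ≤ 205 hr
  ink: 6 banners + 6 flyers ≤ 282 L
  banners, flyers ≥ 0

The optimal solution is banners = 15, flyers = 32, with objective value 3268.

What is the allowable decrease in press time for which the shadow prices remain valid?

Binding constraints: press time, ink. The basis is B = [[3,5],[6,6]] with det -12.
Per unit decrease in press time, x* moves by d = (0.5, -0.5).
The basis stays optimal until flyers reaches 0; allowable decrease = 64 hr.

64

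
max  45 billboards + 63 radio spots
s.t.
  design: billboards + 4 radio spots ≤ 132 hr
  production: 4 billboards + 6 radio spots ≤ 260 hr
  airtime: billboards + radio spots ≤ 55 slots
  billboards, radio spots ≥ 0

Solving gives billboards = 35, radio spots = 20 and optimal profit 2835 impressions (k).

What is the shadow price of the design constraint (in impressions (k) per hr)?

Binding: production and airtime. Non-binding: design (17 unused).
Slack constraints have shadow price 0 (complementary slackness).
The binding rows give the dual system: 4·y_production + 1·y_airtime = 45 and 6·y_production + 1·y_airtime = 63.
Solving: y_production = 9, y_airtime = 9.
Shadow price of design = 0.

0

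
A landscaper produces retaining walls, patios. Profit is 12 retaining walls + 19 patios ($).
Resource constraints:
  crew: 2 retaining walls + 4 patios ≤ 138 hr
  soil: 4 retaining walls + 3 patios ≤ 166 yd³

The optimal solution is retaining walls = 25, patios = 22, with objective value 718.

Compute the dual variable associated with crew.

4

Check each constraint at x*: crew 138/138 (tight); soil 166/166 (tight).
Dual feasibility on the basic columns requires 2·y_crew + 4·y_soil = 12, 4·y_crew + 3·y_soil = 19.
Solving: y_crew = 4, y_soil = 1.
Shadow price of crew = 4.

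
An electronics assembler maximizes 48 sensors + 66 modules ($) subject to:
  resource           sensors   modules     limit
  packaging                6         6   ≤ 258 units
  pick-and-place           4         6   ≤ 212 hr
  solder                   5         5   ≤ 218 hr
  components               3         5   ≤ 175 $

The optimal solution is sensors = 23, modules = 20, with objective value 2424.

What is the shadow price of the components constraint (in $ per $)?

At the optimum: packaging uses 258 of 258 (binding); pick-and-place uses 212 of 212 (binding); solder uses 215 of 218 (slack = 3); components uses 169 of 175 (slack = 6).
Since solder, components are not tight, their duals are 0.
From A_Bᵀ y = c: 6·y_packaging + 4·y_pick-and-place = 48; 6·y_packaging + 6·y_pick-and-place = 66.
→ y_packaging = 2 and y_pick-and-place = 9.
Shadow price of components = 0.

0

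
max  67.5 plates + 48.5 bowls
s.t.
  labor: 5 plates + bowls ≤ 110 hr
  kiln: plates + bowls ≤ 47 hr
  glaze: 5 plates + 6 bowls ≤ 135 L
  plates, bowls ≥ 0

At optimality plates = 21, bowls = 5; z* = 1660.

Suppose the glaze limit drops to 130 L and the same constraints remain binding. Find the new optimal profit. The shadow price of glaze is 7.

Δb = -5, so new z* = 1660 + (7)·(-5) = 1660 − 35 = 1625.

1625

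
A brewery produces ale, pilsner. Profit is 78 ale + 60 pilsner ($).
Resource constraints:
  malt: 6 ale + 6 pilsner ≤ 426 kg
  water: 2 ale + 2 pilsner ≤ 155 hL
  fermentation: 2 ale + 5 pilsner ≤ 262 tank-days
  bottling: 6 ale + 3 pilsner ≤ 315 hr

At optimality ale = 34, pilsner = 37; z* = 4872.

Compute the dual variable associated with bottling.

Check each constraint at x*: malt 426/426 (tight); water 142/155 (slack 13); fermentation 253/262 (slack 9); bottling 315/315 (tight).
Since water, fermentation are not tight, their duals are 0.
From A_Bᵀ y = c: 6·y_malt + 6·y_bottling = 78; 6·y_malt + 3·y_bottling = 60.
This yields shadow prices y_malt = 7, y_bottling = 6.
Shadow price of bottling = 6.

6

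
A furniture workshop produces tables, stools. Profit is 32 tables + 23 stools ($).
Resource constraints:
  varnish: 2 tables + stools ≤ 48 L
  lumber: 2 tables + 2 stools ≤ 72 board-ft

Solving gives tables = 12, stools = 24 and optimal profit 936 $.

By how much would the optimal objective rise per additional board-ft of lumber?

7

At the optimum: varnish uses 48 of 48 (binding); lumber uses 72 of 72 (binding).
Dual feasibility on the basic columns requires 2·y_varnish + 2·y_lumber = 32, 1·y_varnish + 2·y_lumber = 23.
This yields shadow prices y_varnish = 9, y_lumber = 7.
Shadow price of lumber = 7.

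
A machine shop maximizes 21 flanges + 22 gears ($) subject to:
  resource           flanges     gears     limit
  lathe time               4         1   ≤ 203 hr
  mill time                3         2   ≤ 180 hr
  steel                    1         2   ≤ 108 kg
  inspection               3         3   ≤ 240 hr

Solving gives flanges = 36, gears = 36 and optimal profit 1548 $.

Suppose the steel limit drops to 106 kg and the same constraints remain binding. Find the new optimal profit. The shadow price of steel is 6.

Δb = -2, so new z* = 1548 + (6)·(-2) = 1548 − 12 = 1536.

1536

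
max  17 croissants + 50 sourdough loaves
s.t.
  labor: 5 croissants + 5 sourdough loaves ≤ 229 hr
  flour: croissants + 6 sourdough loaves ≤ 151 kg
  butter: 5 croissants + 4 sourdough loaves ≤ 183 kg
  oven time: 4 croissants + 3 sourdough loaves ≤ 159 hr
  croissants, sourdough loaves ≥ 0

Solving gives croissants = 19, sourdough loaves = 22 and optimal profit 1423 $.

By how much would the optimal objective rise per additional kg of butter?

2

At the optimum: labor uses 205 of 229 (slack = 24); flour uses 151 of 151 (binding); butter uses 183 of 183 (binding); oven time uses 142 of 159 (slack = 17).
Since labor, oven time are not tight, their duals are 0.
The binding rows give the dual system: 1·y_flour + 5·y_butter = 17 and 6·y_flour + 4·y_butter = 50.
This yields shadow prices y_flour = 7, y_butter = 2.
Shadow price of butter = 2.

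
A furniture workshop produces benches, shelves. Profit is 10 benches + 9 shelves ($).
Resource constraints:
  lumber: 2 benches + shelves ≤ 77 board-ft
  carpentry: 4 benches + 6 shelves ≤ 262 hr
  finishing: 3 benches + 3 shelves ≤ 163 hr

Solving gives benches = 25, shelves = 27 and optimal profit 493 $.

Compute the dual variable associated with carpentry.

Check each constraint at x*: lumber 77/77 (tight); carpentry 262/262 (tight); finishing 156/163 (slack 7).
By complementary slackness, y = 0 for the non-binding constraint.
Dual feasibility on the basic columns requires 2·y_lumber + 4·y_carpentry = 10, 1·y_lumber + 6·y_carpentry = 9.
Solving: y_lumber = 3, y_carpentry = 1.
Shadow price of carpentry = 1.

1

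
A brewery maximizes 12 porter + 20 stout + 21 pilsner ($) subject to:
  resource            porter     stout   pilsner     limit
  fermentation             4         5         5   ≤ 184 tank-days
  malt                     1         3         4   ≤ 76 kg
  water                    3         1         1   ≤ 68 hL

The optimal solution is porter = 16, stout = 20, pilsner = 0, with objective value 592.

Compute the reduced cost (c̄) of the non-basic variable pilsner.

-5

Binding: malt and water. Non-binding: fermentation (20 unused).
By complementary slackness, y = 0 for the non-binding constraint.
The binding rows give the dual system: 1·y_malt + 3·y_water = 12 and 3·y_malt + 1·y_water = 20.
Solving: y_malt = 6, y_water = 2.
Reduced cost of pilsner: c₃ − yᵀa₃ = 21 − (6·4 + 2·1) = 21 − 26 = -5.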